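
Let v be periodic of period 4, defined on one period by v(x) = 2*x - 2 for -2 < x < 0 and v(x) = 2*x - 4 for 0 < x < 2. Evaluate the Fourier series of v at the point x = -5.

-4

x = -5 differs from x = -1 by -1 full period(s), and the series is 4-periodic.
v is continuous at x = -1 with value -4, so the series converges to -4 there.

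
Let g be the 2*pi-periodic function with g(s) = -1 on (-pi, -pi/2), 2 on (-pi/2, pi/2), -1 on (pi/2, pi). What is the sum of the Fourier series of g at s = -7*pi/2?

s = -7*pi/2 differs from s = pi/2 by -2 full period(s), and the series is 2*pi-periodic.
At s = pi/2 the one-sided limits are g(pi/2^-) = 2 and g(pi/2^+) = -1.
By Dirichlet's theorem the series converges to their average, [(2) + (-1)]/2 = 1/2.

1/2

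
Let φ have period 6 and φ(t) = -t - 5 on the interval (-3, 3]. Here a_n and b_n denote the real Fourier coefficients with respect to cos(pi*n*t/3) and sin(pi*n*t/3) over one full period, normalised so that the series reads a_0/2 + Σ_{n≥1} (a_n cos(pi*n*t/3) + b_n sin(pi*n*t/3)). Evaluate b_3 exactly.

b_3 = 1/3 ∫_{-3}^{3} φ(t) sin(pi*t) dt.
Integrating by parts (boundary term plus one more integral), an antiderivative of (-t - 5) sin(pi*t) is t*cos(pi*t)/pi - sin(pi*t)/pi**2 + 5*cos(pi*t)/pi; evaluating from -3 to 3: ∫_{-3}^{3} (-t - 5) sin(pi*t) dt = (-8/pi) - (-2/pi) = -6/pi.
Hence b_3 = (1/3)·(-6/pi) = -2/pi.

-2/pi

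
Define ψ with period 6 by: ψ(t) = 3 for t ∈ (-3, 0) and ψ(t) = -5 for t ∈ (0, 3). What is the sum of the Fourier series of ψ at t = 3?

At t = 3 the one-sided limits are ψ(3^-) = -5 and ψ(3^+) = 3.
By Dirichlet's theorem the series converges to their average, [(-5) + (3)]/2 = -1.

-1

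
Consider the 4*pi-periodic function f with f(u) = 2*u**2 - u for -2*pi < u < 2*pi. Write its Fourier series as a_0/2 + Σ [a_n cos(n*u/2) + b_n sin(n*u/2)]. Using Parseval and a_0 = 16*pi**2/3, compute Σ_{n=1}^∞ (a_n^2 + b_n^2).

8*pi**2*(15 + 64*pi**2)/45

Parseval: a_0^2/2 + Σ_{n≥1} (a_n^2+b_n^2) = (1/(2*pi)) ∫_{-2*pi}^{2*pi} f(u)^2 du = 8*pi**2*(5 + 48*pi**2)/15.
Subtract a_0^2/2 = 128*pi**4/9: Σ (a_n^2+b_n^2) = 8*pi**2*(15 + 64*pi**2)/45.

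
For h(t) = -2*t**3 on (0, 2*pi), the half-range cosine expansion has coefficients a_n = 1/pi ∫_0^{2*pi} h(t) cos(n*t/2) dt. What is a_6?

-8*pi/3

a_6 = 1/pi ∫_0^{2*pi} (-2*t**3) cos(3*t) dt.
Integrating by parts three times (tabular method), an antiderivative of (-2*t**3) cos(3*t) is -2*t**3*sin(3*t)/3 - 2*t**2*cos(3*t)/3 + 4*t*sin(3*t)/9 + 4*cos(3*t)/27; evaluating from 0 to 2*pi: ∫_{0}^{2*pi} (-2*t**3) cos(3*t) dt = (4/27 - 8*pi**2/3) - (4/27) = -8*pi**2/3.
Hence a_6 = (1/pi)·(-8*pi**2/3) = -8*pi/3.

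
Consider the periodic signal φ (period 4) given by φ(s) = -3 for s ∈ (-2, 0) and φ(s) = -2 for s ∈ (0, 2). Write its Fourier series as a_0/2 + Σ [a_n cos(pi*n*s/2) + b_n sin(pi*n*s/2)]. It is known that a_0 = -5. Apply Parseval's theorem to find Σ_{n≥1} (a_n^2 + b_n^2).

Parseval: a_0^2/2 + Σ_{n≥1} (a_n^2+b_n^2) = 1/2 ∫_{-2}^{2} φ(s)^2 ds = 13.
Subtract a_0^2/2 = 25/2: Σ (a_n^2+b_n^2) = 1/2.

1/2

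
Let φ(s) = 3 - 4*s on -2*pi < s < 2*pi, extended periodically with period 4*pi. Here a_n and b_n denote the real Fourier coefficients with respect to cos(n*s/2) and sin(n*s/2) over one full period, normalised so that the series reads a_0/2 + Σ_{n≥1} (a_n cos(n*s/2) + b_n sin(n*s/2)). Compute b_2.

8

b_2 = (1/(2*pi)) ∫_{-2*pi}^{2*pi} φ(s) sin(s) ds.
Integrating by parts (boundary term plus one more integral), an antiderivative of (3 - 4*s) sin(s) is 4*s*cos(s) - 4*sin(s) - 3*cos(s); evaluating from -2*pi to 2*pi: ∫_{-2*pi}^{2*pi} (3 - 4*s) sin(s) ds = (-3 + 8*pi) - (-8*pi - 3) = 16*pi.
Hence b_2 = (1/(2*pi))·(16*pi) = 8.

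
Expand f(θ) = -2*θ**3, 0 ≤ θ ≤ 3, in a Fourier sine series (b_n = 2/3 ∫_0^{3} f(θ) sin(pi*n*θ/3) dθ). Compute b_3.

-36/pi + 24/pi**3

b_3 = 2/3 ∫_0^{3} (-2*θ**3) sin(pi*θ) dθ.
Integrating by parts three times (tabular method), an antiderivative of (-2*θ**3) sin(pi*θ) is 2*θ**3*cos(pi*θ)/pi - 6*θ**2*sin(pi*θ)/pi**2 - 12*θ*cos(pi*θ)/pi**3 + 12*sin(pi*θ)/pi**4; evaluating from 0 to 3: ∫_{0}^{3} (-2*θ**3) sin(pi*θ) dθ = (-54/pi + 36/pi**3) - (0) = -54/pi + 36/pi**3.
Hence b_3 = (2/3)·(-54/pi + 36/pi**3) = -36/pi + 24/pi**3.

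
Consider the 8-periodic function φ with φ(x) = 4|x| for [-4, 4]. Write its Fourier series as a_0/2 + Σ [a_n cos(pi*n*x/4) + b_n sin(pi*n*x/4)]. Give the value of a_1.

a_1 = 1/4 ∫_{-4}^{4} φ(x) cos(pi*x/4) dx.
φ is even and cos(pi*x/4) is even, so the integrand is even and a_1 = 1/2 ∫_0^{4} φ(x) cos(pi*x/4) dx.
Integrating by parts (boundary term plus one more integral), an antiderivative of (4*x) cos(pi*x/4) is 16*x*sin(pi*x/4)/pi + 64*cos(pi*x/4)/pi**2; evaluating from 0 to 4: ∫_{0}^{4} (4*x) cos(pi*x/4) dx = (-64/pi**2) - (64/pi**2) = -128/pi**2.
Hence a_1 = (1/2)·(-128/pi**2) = -64/pi**2.

-64/pi**2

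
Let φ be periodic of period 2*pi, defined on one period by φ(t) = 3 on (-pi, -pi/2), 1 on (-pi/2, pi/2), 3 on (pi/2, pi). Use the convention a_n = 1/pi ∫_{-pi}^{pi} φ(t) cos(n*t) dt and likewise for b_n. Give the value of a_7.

4/(7*pi)

a_7 = 1/pi ∫_{-pi}^{pi} φ(t) cos(7*t) dt.
φ is even and cos(7*t) is even, so the integrand is even and a_7 = 2/pi ∫_0^{pi} φ(t) cos(7*t) dt.
Split the integral at the breakpoints.
Directly, an antiderivative of (1) cos(7*t) is sin(7*t)/7; evaluating from 0 to pi/2: ∫_{0}^{pi/2} (1) cos(7*t) dt = (-1/7) - (0) = -1/7.
Directly, an antiderivative of (3) cos(7*t) is 3*sin(7*t)/7; evaluating from pi/2 to pi: ∫_{pi/2}^{pi} (3) cos(7*t) dt = (0) - (-3/7) = 3/7.
Summing the pieces and multiplying by (2/pi) gives a_7 = 4/(7*pi).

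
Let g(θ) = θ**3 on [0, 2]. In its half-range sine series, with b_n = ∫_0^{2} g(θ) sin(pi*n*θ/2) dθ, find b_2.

b_2 = ∫_0^{2} (θ**3) sin(pi*θ) dθ.
Integrating by parts three times (tabular method), an antiderivative of (θ**3) sin(pi*θ) is -θ**3*cos(pi*θ)/pi + 3*θ**2*sin(pi*θ)/pi**2 + 6*θ*cos(pi*θ)/pi**3 - 6*sin(pi*θ)/pi**4; evaluating from 0 to 2: ∫_{0}^{2} (θ**3) sin(pi*θ) dθ = (-8/pi + 12/pi**3) - (0) = -8/pi + 12/pi**3.
Hence b_2 = -8/pi + 12/pi**3.

-8/pi + 12/pi**3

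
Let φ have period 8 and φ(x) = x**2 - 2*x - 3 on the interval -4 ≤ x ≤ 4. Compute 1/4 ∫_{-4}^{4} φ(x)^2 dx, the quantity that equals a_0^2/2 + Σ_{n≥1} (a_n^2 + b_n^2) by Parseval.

1/4 ∫_{-4}^{4} φ(x)^2 dx = 1/4 · (5944/15) = 1486/15.

1486/15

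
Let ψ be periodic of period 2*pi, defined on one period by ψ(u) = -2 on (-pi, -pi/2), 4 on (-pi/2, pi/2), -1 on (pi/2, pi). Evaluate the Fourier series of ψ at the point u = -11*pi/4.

-2

u = -11*pi/4 differs from u = -3*pi/4 by -1 full period(s), and the series is 2*pi-periodic.
ψ is continuous at u = -3*pi/4 with value -2, so the series converges to -2 there.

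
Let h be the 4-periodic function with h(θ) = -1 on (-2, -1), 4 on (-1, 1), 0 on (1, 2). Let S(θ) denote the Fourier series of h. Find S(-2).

-1/2

At θ = -2 the one-sided limits are h(-2^-) = 0 and h(-2^+) = -1.
By Dirichlet's theorem the series converges to their average, [(0) + (-1)]/2 = -1/2.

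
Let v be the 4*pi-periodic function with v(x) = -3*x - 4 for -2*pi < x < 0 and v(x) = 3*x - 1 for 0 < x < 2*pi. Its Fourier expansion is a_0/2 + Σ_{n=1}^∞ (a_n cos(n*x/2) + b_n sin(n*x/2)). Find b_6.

b_6 = (1/(2*pi)) ∫_{-2*pi}^{2*pi} v(x) sin(3*x) dx.
Split the integral at the breakpoints.
Integrating by parts (boundary term plus one more integral), an antiderivative of (-3*x - 4) sin(3*x) is x*cos(3*x) - sin(3*x)/3 + 4*cos(3*x)/3; evaluating from -2*pi to 0: ∫_{-2*pi}^{0} (-3*x - 4) sin(3*x) dx = (4/3) - (4/3 - 2*pi) = 2*pi.
Integrating by parts (boundary term plus one more integral), an antiderivative of (3*x - 1) sin(3*x) is -x*cos(3*x) + sin(3*x)/3 + cos(3*x)/3; evaluating from 0 to 2*pi: ∫_{0}^{2*pi} (3*x - 1) sin(3*x) dx = (1/3 - 2*pi) - (1/3) = -2*pi.
Summing the pieces and multiplying by (1/(2*pi)) gives b_6 = 0.

0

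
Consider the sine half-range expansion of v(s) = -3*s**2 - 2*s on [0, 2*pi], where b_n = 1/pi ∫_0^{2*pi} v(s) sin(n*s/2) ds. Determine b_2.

b_2 = 1/pi ∫_0^{2*pi} (-3*s**2 - 2*s) sin(s) ds.
Integrating by parts twice (tabular method), an antiderivative of (-3*s**2 - 2*s) sin(s) is 3*s**2*cos(s) - 6*s*sin(s) + 2*s*cos(s) - 2*sin(s) - 6*cos(s); evaluating from 0 to 2*pi: ∫_{0}^{2*pi} (-3*s**2 - 2*s) sin(s) ds = (-6 + 4*pi + 12*pi**2) - (-6) = 4*pi*(1 + 3*pi).
Hence b_2 = (1/pi)·(4*pi*(1 + 3*pi)) = 4 + 12*pi.

4 + 12*pi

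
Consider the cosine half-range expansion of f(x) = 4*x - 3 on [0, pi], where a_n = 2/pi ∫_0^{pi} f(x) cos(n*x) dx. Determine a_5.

-16/(25*pi)

a_5 = 2/pi ∫_0^{pi} (4*x - 3) cos(5*x) dx.
Integrating by parts (boundary term plus one more integral), an antiderivative of (4*x - 3) cos(5*x) is 4*x*sin(5*x)/5 - 3*sin(5*x)/5 + 4*cos(5*x)/25; evaluating from 0 to pi: ∫_{0}^{pi} (4*x - 3) cos(5*x) dx = (-4/25) - (4/25) = -8/25.
Hence a_5 = (2/pi)·(-8/25) = -16/(25*pi).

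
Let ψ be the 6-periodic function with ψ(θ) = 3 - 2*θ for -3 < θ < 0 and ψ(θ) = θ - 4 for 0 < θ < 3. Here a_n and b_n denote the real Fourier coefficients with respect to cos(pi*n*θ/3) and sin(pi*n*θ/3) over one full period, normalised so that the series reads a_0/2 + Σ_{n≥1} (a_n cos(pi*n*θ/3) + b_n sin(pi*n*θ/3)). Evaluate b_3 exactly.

-17/(3*pi)

b_3 = 1/3 ∫_{-3}^{3} ψ(θ) sin(pi*θ) dθ.
Split the integral at the breakpoints.
Integrating by parts (boundary term plus one more integral), an antiderivative of (3 - 2*θ) sin(pi*θ) is 2*θ*cos(pi*θ)/pi - 2*sin(pi*θ)/pi**2 - 3*cos(pi*θ)/pi; evaluating from -3 to 0: ∫_{-3}^{0} (3 - 2*θ) sin(pi*θ) dθ = (-3/pi) - (9/pi) = -12/pi.
Integrating by parts (boundary term plus one more integral), an antiderivative of (θ - 4) sin(pi*θ) is -θ*cos(pi*θ)/pi + sin(pi*θ)/pi**2 + 4*cos(pi*θ)/pi; evaluating from 0 to 3: ∫_{0}^{3} (θ - 4) sin(pi*θ) dθ = (-1/pi) - (4/pi) = -5/pi.
Summing the pieces and multiplying by (1/3) gives b_3 = -17/(3*pi).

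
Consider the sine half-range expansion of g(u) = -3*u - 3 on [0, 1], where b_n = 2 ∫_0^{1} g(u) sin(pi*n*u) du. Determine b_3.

-6/pi

b_3 = 2 ∫_0^{1} (-3*u - 3) sin(3*pi*u) du.
Integrating by parts (boundary term plus one more integral), an antiderivative of (-3*u - 3) sin(3*pi*u) is u*cos(3*pi*u)/pi - sin(3*pi*u)/(3*pi**2) + cos(3*pi*u)/pi; evaluating from 0 to 1: ∫_{0}^{1} (-3*u - 3) sin(3*pi*u) du = (-2/pi) - (1/pi) = -3/pi.
Hence b_3 = 2·(-3/pi) = -6/pi.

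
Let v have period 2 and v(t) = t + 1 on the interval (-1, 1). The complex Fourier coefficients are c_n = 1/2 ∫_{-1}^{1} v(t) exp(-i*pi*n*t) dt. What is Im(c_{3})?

-1/(3*pi)

Since v is real-valued, Im(c_{3}) = -1/2 ∫_{-1}^{1} v(t) sin(3*pi*t) dt = -b_{3}/2.
Integrating by parts (boundary term plus one more integral), an antiderivative of (t + 1) sin(3*pi*t) is -t*cos(3*pi*t)/(3*pi) + sin(3*pi*t)/(9*pi**2) - cos(3*pi*t)/(3*pi); evaluating from -1 to 1: ∫_{-1}^{1} (t + 1) sin(3*pi*t) dt = (2/(3*pi)) - (0) = 2/(3*pi).
Hence Im(c_{3}) = (-1/2)·(2/(3*pi)) = -1/(3*pi).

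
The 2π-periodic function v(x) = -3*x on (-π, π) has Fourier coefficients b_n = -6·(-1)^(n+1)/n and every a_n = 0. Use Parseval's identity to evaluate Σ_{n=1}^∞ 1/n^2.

pi**2/6

Parseval: Σ b_n^2 = (1/π) ∫_{-π}^{π} v(x)^2 dx = 6*pi**2.
Σ b_n^2 = Σ 36/n^2, so Σ 1/n^2 = (6*pi**2)/36 = pi**2/6.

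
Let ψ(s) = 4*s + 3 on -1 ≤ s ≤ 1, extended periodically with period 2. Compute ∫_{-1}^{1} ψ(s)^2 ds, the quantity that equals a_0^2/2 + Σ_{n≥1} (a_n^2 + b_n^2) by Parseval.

86/3

∫_{-1}^{1} ψ(s)^2 ds = 86/3.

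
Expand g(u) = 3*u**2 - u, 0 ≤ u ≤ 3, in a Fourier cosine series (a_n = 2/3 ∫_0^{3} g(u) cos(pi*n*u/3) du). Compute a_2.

27/pi**2

a_2 = 2/3 ∫_0^{3} (3*u**2 - u) cos(2*pi*u/3) du.
Integrating by parts twice (tabular method), an antiderivative of (3*u**2 - u) cos(2*pi*u/3) is 9*u**2*sin(2*pi*u/3)/(2*pi) - 3*u*sin(2*pi*u/3)/(2*pi) + 27*u*cos(2*pi*u/3)/(2*pi**2) - 81*sin(2*pi*u/3)/(4*pi**3) - 9*cos(2*pi*u/3)/(4*pi**2); evaluating from 0 to 3: ∫_{0}^{3} (3*u**2 - u) cos(2*pi*u/3) du = (153/(4*pi**2)) - (-9/(4*pi**2)) = 81/(2*pi**2).
Hence a_2 = (2/3)·(81/(2*pi**2)) = 27/pi**2.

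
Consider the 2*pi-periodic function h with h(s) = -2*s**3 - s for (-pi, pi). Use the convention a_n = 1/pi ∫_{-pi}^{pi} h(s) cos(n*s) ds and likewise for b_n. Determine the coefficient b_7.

b_7 = 1/pi ∫_{-pi}^{pi} h(s) sin(7*s) ds.
h is odd and sin(7*s) is odd, so the integrand is even and b_7 = 2/pi ∫_0^{pi} h(s) sin(7*s) ds.
Integrating by parts three times (tabular method), an antiderivative of (-2*s**3 - s) sin(7*s) is 2*s**3*cos(7*s)/7 - 6*s**2*sin(7*s)/49 + 37*s*cos(7*s)/343 - 37*sin(7*s)/2401; evaluating from 0 to pi: ∫_{0}^{pi} (-2*s**3 - s) sin(7*s) ds = (-pi*(37 + 98*pi**2)/343) - (0) = -pi*(37 + 98*pi**2)/343.
Hence b_7 = (2/pi)·(-pi*(37 + 98*pi**2)/343) = -4*pi**2/7 - 74/343.

-4*pi**2/7 - 74/343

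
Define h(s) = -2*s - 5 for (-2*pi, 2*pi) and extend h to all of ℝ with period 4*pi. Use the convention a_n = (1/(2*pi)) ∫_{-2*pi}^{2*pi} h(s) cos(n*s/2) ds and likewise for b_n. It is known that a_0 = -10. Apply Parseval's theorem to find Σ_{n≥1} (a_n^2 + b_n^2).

Parseval: a_0^2/2 + Σ_{n≥1} (a_n^2+b_n^2) = (1/(2*pi)) ∫_{-2*pi}^{2*pi} h(s)^2 ds = 50 + 32*pi**2/3.
Subtract a_0^2/2 = 50: Σ (a_n^2+b_n^2) = 32*pi**2/3.

32*pi**2/3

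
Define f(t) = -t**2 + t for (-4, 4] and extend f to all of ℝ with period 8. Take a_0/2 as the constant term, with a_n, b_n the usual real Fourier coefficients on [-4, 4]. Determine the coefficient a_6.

-16/(9*pi**2)

a_6 = 1/4 ∫_{-4}^{4} f(t) cos(3*pi*t/2) dt.
Integrating by parts twice (tabular method), an antiderivative of (-t**2 + t) cos(3*pi*t/2) is -2*t**2*sin(3*pi*t/2)/(3*pi) + 2*t*sin(3*pi*t/2)/(3*pi) - 8*t*cos(3*pi*t/2)/(9*pi**2) + 16*sin(3*pi*t/2)/(27*pi**3) + 4*cos(3*pi*t/2)/(9*pi**2); evaluating from -4 to 4: ∫_{-4}^{4} (-t**2 + t) cos(3*pi*t/2) dt = (-28/(9*pi**2)) - (4/pi**2) = -64/(9*pi**2).
Hence a_6 = (1/4)·(-64/(9*pi**2)) = -16/(9*pi**2).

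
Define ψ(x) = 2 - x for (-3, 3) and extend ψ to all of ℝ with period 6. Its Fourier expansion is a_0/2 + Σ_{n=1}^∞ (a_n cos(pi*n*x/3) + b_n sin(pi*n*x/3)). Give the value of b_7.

b_7 = 1/3 ∫_{-3}^{3} ψ(x) sin(7*pi*x/3) dx.
Integrating by parts (boundary term plus one more integral), an antiderivative of (2 - x) sin(7*pi*x/3) is 3*x*cos(7*pi*x/3)/(7*pi) - 9*sin(7*pi*x/3)/(49*pi**2) - 6*cos(7*pi*x/3)/(7*pi); evaluating from -3 to 3: ∫_{-3}^{3} (2 - x) sin(7*pi*x/3) dx = (-3/(7*pi)) - (15/(7*pi)) = -18/(7*pi).
Hence b_7 = (1/3)·(-18/(7*pi)) = -6/(7*pi).

-6/(7*pi)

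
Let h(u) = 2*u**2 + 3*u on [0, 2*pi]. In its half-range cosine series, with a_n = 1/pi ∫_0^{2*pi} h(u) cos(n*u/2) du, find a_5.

8*(-4*pi - 3)/(25*pi)

a_5 = 1/pi ∫_0^{2*pi} (2*u**2 + 3*u) cos(5*u/2) du.
Integrating by parts twice (tabular method), an antiderivative of (2*u**2 + 3*u) cos(5*u/2) is 4*u**2*sin(5*u/2)/5 + 6*u*sin(5*u/2)/5 + 16*u*cos(5*u/2)/25 - 32*sin(5*u/2)/125 + 12*cos(5*u/2)/25; evaluating from 0 to 2*pi: ∫_{0}^{2*pi} (2*u**2 + 3*u) cos(5*u/2) du = (-32*pi/25 - 12/25) - (12/25) = -32*pi/25 - 24/25.
Hence a_5 = (1/pi)·(-32*pi/25 - 24/25) = 8*(-4*pi - 3)/(25*pi).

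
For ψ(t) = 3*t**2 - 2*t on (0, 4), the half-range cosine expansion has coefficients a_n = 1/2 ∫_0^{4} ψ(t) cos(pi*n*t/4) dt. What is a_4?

a_4 = 1/2 ∫_0^{4} (3*t**2 - 2*t) cos(pi*t) dt.
Integrating by parts twice (tabular method), an antiderivative of (3*t**2 - 2*t) cos(pi*t) is 3*t**2*sin(pi*t)/pi - 2*t*sin(pi*t)/pi + 6*t*cos(pi*t)/pi**2 - 6*sin(pi*t)/pi**3 - 2*cos(pi*t)/pi**2; evaluating from 0 to 4: ∫_{0}^{4} (3*t**2 - 2*t) cos(pi*t) dt = (22/pi**2) - (-2/pi**2) = 24/pi**2.
Hence a_4 = (1/2)·(24/pi**2) = 12/pi**2.

12/pi**2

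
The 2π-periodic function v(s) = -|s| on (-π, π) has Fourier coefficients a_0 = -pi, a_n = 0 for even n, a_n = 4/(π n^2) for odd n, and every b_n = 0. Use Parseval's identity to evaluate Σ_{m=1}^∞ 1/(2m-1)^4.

pi**4/96

Parseval: a_0^2/2 + Σ a_n^2 = (1/π) ∫_{-π}^{π} v(s)^2 ds = 2*pi**2/3.
Subtract a_0^2/2 = pi**2/2: Σ a_n^2 = pi**2/6.
Only odd n contribute, with a_n^2 = 16/(π^2 n^4), so Σ_{m≥1} 1/(2m-1)^4 = π^2·(pi**2/6)/16 = pi**4/96.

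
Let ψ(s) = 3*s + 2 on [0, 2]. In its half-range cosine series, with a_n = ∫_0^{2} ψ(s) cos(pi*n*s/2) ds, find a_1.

-24/pi**2

a_1 = ∫_0^{2} (3*s + 2) cos(pi*s/2) ds.
Integrating by parts (boundary term plus one more integral), an antiderivative of (3*s + 2) cos(pi*s/2) is 6*s*sin(pi*s/2)/pi + 4*sin(pi*s/2)/pi + 12*cos(pi*s/2)/pi**2; evaluating from 0 to 2: ∫_{0}^{2} (3*s + 2) cos(pi*s/2) ds = (-12/pi**2) - (12/pi**2) = -24/pi**2.
Hence a_1 = -24/pi**2.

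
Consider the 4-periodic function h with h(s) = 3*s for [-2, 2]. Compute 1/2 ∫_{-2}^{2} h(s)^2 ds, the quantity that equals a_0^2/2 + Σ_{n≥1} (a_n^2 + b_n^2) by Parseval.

1/2 ∫_{-2}^{2} h(s)^2 ds = 1/2 · (48) = 24.

24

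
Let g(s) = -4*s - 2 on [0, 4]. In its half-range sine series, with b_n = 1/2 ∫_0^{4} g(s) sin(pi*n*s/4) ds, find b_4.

b_4 = 1/2 ∫_0^{4} (-4*s - 2) sin(pi*s) ds.
Integrating by parts (boundary term plus one more integral), an antiderivative of (-4*s - 2) sin(pi*s) is 4*s*cos(pi*s)/pi - 4*sin(pi*s)/pi**2 + 2*cos(pi*s)/pi; evaluating from 0 to 4: ∫_{0}^{4} (-4*s - 2) sin(pi*s) ds = (18/pi) - (2/pi) = 16/pi.
Hence b_4 = (1/2)·(16/pi) = 8/pi.

8/pi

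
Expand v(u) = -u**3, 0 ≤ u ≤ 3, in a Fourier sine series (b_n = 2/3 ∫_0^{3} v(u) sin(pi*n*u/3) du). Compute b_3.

b_3 = 2/3 ∫_0^{3} (-u**3) sin(pi*u) du.
Integrating by parts three times (tabular method), an antiderivative of (-u**3) sin(pi*u) is u**3*cos(pi*u)/pi - 3*u**2*sin(pi*u)/pi**2 - 6*u*cos(pi*u)/pi**3 + 6*sin(pi*u)/pi**4; evaluating from 0 to 3: ∫_{0}^{3} (-u**3) sin(pi*u) du = (-27/pi + 18/pi**3) - (0) = -27/pi + 18/pi**3.
Hence b_3 = (2/3)·(-27/pi + 18/pi**3) = -18/pi + 12/pi**3.

-18/pi + 12/pi**3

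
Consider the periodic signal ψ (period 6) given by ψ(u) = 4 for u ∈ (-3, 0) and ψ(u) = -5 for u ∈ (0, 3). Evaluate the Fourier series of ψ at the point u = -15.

-1/2

u = -15 differs from u = -3 by -2 full period(s), and the series is 6-periodic.
At u = -3 the one-sided limits are ψ(-3^-) = -5 and ψ(-3^+) = 4.
By Dirichlet's theorem the series converges to their average, [(-5) + (4)]/2 = -1/2.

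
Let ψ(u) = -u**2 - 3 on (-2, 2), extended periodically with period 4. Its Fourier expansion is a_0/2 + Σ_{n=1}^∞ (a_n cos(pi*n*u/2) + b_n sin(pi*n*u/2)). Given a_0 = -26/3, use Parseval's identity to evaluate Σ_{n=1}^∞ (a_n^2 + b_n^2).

128/45

Parseval: a_0^2/2 + Σ_{n≥1} (a_n^2+b_n^2) = 1/2 ∫_{-2}^{2} ψ(u)^2 du = 202/5.
Subtract a_0^2/2 = 338/9: Σ (a_n^2+b_n^2) = 128/45.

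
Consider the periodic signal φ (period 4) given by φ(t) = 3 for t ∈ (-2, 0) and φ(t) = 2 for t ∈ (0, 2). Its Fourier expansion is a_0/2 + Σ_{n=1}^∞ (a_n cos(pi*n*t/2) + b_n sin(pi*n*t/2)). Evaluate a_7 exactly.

a_7 = 1/2 ∫_{-2}^{2} φ(t) cos(7*pi*t/2) dt.
Split the integral at the breakpoints.
Directly, an antiderivative of (3) cos(7*pi*t/2) is 6*sin(7*pi*t/2)/(7*pi); evaluating from -2 to 0: ∫_{-2}^{0} (3) cos(7*pi*t/2) dt = (0) - (0) = 0.
Directly, an antiderivative of (2) cos(7*pi*t/2) is 4*sin(7*pi*t/2)/(7*pi); evaluating from 0 to 2: ∫_{0}^{2} (2) cos(7*pi*t/2) dt = (0) - (0) = 0.
Summing the pieces and multiplying by (1/2) gives a_7 = 0.

0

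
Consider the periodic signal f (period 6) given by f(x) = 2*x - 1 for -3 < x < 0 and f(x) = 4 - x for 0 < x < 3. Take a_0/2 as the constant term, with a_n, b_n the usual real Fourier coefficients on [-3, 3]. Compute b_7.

13/(7*pi)

b_7 = 1/3 ∫_{-3}^{3} f(x) sin(7*pi*x/3) dx.
Split the integral at the breakpoints.
Integrating by parts (boundary term plus one more integral), an antiderivative of (2*x - 1) sin(7*pi*x/3) is -6*x*cos(7*pi*x/3)/(7*pi) + 18*sin(7*pi*x/3)/(49*pi**2) + 3*cos(7*pi*x/3)/(7*pi); evaluating from -3 to 0: ∫_{-3}^{0} (2*x - 1) sin(7*pi*x/3) dx = (3/(7*pi)) - (-3/pi) = 24/(7*pi).
Integrating by parts (boundary term plus one more integral), an antiderivative of (4 - x) sin(7*pi*x/3) is 3*x*cos(7*pi*x/3)/(7*pi) - 9*sin(7*pi*x/3)/(49*pi**2) - 12*cos(7*pi*x/3)/(7*pi); evaluating from 0 to 3: ∫_{0}^{3} (4 - x) sin(7*pi*x/3) dx = (3/(7*pi)) - (-12/(7*pi)) = 15/(7*pi).
Summing the pieces and multiplying by (1/3) gives b_7 = 13/(7*pi).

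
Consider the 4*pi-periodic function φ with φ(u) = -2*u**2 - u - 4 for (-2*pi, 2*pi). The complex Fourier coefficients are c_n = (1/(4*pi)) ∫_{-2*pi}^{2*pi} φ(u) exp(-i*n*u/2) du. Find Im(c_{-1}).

-2

Since φ is real-valued, Im(c_{-1}) = -(1/(4*pi)) ∫_{-2*pi}^{2*pi} φ(u) sin(-u/2) du = b_{1}/2.
Integrating by parts twice (tabular method), an antiderivative of (-2*u**2 - u - 4) sin(-u/2) is -4*u**2*cos(u/2) + 16*u*sin(u/2) - 2*u*cos(u/2) + 4*sin(u/2) + 24*cos(u/2); evaluating from -2*pi to 2*pi: ∫_{-2*pi}^{2*pi} (-2*u**2 - u - 4) sin(-u/2) du = (-24 + 4*pi + 16*pi**2) - (-24 - 4*pi + 16*pi**2) = 8*pi.
Hence Im(c_{-1}) = (-1/(4*pi))·(8*pi) = -2.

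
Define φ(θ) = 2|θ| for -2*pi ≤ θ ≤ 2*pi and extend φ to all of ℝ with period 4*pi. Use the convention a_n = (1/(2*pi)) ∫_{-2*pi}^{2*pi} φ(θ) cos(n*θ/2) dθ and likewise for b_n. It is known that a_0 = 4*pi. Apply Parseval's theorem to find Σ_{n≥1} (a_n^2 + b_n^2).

Parseval: a_0^2/2 + Σ_{n≥1} (a_n^2+b_n^2) = (1/(2*pi)) ∫_{-2*pi}^{2*pi} φ(θ)^2 dθ = 32*pi**2/3.
Subtract a_0^2/2 = 8*pi**2: Σ (a_n^2+b_n^2) = 8*pi**2/3.

8*pi**2/3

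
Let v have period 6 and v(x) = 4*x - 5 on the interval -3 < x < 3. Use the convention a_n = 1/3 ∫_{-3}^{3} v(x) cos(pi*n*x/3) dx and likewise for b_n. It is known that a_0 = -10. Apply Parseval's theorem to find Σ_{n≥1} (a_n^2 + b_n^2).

Parseval: a_0^2/2 + Σ_{n≥1} (a_n^2+b_n^2) = 1/3 ∫_{-3}^{3} v(x)^2 dx = 146.
Subtract a_0^2/2 = 50: Σ (a_n^2+b_n^2) = 96.

96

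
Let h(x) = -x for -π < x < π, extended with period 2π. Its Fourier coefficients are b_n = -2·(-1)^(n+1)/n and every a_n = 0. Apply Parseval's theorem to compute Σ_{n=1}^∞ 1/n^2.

Parseval: Σ b_n^2 = (1/π) ∫_{-π}^{π} h(x)^2 dx = 2*pi**2/3.
Σ b_n^2 = Σ 4/n^2, so Σ 1/n^2 = (2*pi**2/3)/4 = pi**2/6.

pi**2/6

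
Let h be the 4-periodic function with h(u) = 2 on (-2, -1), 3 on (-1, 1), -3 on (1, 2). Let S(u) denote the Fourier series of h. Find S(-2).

-1/2

At u = -2 the one-sided limits are h(-2^-) = -3 and h(-2^+) = 2.
By Dirichlet's theorem the series converges to their average, [(-3) + (2)]/2 = -1/2.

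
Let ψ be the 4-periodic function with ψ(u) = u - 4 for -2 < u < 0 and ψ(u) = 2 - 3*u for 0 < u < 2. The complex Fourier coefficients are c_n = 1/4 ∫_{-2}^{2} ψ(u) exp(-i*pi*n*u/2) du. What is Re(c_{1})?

8/pi**2

Since ψ is real-valued, Re(c_{1}) = 1/4 ∫_{-2}^{2} ψ(u) cos(pi*u/2) du = a_{1}/2.
Split the integral at the breakpoints.
Integrating by parts (boundary term plus one more integral), an antiderivative of (u - 4) cos(pi*u/2) is 2*u*sin(pi*u/2)/pi - 8*sin(pi*u/2)/pi + 4*cos(pi*u/2)/pi**2; evaluating from -2 to 0: ∫_{-2}^{0} (u - 4) cos(pi*u/2) du = (4/pi**2) - (-4/pi**2) = 8/pi**2.
Integrating by parts (boundary term plus one more integral), an antiderivative of (2 - 3*u) cos(pi*u/2) is -6*u*sin(pi*u/2)/pi + 4*sin(pi*u/2)/pi - 12*cos(pi*u/2)/pi**2; evaluating from 0 to 2: ∫_{0}^{2} (2 - 3*u) cos(pi*u/2) du = (12/pi**2) - (-12/pi**2) = 24/pi**2.
So ∫_{-2}^{2} ψ(u) cos(pi*u/2) du = 32/pi**2.
Hence Re(c_{1}) = (1/4)·(32/pi**2) = 8/pi**2.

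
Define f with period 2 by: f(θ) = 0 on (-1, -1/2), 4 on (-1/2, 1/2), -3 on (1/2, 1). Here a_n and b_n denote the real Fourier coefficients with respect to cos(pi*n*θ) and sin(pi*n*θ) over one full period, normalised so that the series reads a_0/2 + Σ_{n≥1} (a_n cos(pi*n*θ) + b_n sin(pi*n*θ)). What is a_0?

5/2

a_0 = ∫_{-1}^{1} f(θ) dθ = 5/2.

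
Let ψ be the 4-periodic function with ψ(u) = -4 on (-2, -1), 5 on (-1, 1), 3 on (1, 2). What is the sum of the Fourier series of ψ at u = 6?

u = 6 differs from u = -2 by 2 full period(s), and the series is 4-periodic.
At u = -2 the one-sided limits are ψ(-2^-) = 3 and ψ(-2^+) = -4.
By Dirichlet's theorem the series converges to their average, [(3) + (-4)]/2 = -1/2.

-1/2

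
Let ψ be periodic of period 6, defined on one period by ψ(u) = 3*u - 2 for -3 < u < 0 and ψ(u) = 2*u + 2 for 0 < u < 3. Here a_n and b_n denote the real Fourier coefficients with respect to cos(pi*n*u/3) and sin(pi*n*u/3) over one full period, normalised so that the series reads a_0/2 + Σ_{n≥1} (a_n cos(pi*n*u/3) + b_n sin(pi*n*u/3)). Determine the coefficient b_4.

b_4 = 1/3 ∫_{-3}^{3} ψ(u) sin(4*pi*u/3) du.
Split the integral at the breakpoints.
Integrating by parts (boundary term plus one more integral), an antiderivative of (3*u - 2) sin(4*pi*u/3) is -9*u*cos(4*pi*u/3)/(4*pi) + 27*sin(4*pi*u/3)/(16*pi**2) + 3*cos(4*pi*u/3)/(2*pi); evaluating from -3 to 0: ∫_{-3}^{0} (3*u - 2) sin(4*pi*u/3) du = (3/(2*pi)) - (33/(4*pi)) = -27/(4*pi).
Integrating by parts (boundary term plus one more integral), an antiderivative of (2*u + 2) sin(4*pi*u/3) is -3*u*cos(4*pi*u/3)/(2*pi) + 9*sin(4*pi*u/3)/(8*pi**2) - 3*cos(4*pi*u/3)/(2*pi); evaluating from 0 to 3: ∫_{0}^{3} (2*u + 2) sin(4*pi*u/3) du = (-6/pi) - (-3/(2*pi)) = -9/(2*pi).
Summing the pieces and multiplying by (1/3) gives b_4 = -15/(4*pi).

-15/(4*pi)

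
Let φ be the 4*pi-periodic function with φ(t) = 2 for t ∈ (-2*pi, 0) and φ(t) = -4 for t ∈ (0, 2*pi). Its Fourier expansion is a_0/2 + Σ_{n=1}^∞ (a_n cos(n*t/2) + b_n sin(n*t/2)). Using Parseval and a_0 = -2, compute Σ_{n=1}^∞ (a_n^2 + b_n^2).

Parseval: a_0^2/2 + Σ_{n≥1} (a_n^2+b_n^2) = (1/(2*pi)) ∫_{-2*pi}^{2*pi} φ(t)^2 dt = 20.
Subtract a_0^2/2 = 2: Σ (a_n^2+b_n^2) = 18.

18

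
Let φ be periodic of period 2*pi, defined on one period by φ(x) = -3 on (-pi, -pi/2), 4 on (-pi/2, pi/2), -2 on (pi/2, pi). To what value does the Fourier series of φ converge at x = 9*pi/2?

1

x = 9*pi/2 differs from x = pi/2 by 2 full period(s), and the series is 2*pi-periodic.
At x = pi/2 the one-sided limits are φ(pi/2^-) = 4 and φ(pi/2^+) = -2.
By Dirichlet's theorem the series converges to their average, [(4) + (-2)]/2 = 1.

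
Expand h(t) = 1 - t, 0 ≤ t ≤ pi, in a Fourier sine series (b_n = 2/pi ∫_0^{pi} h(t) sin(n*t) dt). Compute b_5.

b_5 = 2/pi ∫_0^{pi} (1 - t) sin(5*t) dt.
Integrating by parts (boundary term plus one more integral), an antiderivative of (1 - t) sin(5*t) is t*cos(5*t)/5 - sin(5*t)/25 - cos(5*t)/5; evaluating from 0 to pi: ∫_{0}^{pi} (1 - t) sin(5*t) dt = (1/5 - pi/5) - (-1/5) = 2/5 - pi/5.
Hence b_5 = (2/pi)·(2/5 - pi/5) = 2*(2 - pi)/(5*pi).

2*(2 - pi)/(5*pi)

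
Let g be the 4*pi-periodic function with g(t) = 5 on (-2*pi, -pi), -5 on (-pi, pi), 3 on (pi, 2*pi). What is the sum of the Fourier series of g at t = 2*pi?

4

At t = 2*pi the one-sided limits are g(2*pi^-) = 3 and g(2*pi^+) = 5.
By Dirichlet's theorem the series converges to their average, [(3) + (5)]/2 = 4.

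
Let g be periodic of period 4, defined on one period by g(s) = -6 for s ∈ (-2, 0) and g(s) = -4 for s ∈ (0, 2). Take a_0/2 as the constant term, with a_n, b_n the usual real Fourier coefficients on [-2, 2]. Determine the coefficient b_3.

4/(3*pi)

b_3 = 1/2 ∫_{-2}^{2} g(s) sin(3*pi*s/2) ds.
Split the integral at the breakpoints.
Directly, an antiderivative of (-6) sin(3*pi*s/2) is 4*cos(3*pi*s/2)/pi; evaluating from -2 to 0: ∫_{-2}^{0} (-6) sin(3*pi*s/2) ds = (4/pi) - (-4/pi) = 8/pi.
Directly, an antiderivative of (-4) sin(3*pi*s/2) is 8*cos(3*pi*s/2)/(3*pi); evaluating from 0 to 2: ∫_{0}^{2} (-4) sin(3*pi*s/2) ds = (-8/(3*pi)) - (8/(3*pi)) = -16/(3*pi).
Summing the pieces and multiplying by (1/2) gives b_3 = 4/(3*pi).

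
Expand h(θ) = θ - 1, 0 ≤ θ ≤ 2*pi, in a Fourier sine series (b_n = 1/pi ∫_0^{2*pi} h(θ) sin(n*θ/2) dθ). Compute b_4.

b_4 = 1/pi ∫_0^{2*pi} (θ - 1) sin(2*θ) dθ.
Integrating by parts (boundary term plus one more integral), an antiderivative of (θ - 1) sin(2*θ) is -θ*cos(2*θ)/2 + sin(2*θ)/4 + cos(2*θ)/2; evaluating from 0 to 2*pi: ∫_{0}^{2*pi} (θ - 1) sin(2*θ) dθ = (1/2 - pi) - (1/2) = -pi.
Hence b_4 = (1/pi)·(-pi) = -1.

-1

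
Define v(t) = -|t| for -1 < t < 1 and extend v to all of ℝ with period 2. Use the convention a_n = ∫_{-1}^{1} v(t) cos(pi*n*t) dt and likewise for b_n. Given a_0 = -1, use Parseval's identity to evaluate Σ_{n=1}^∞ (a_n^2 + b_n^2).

Parseval: a_0^2/2 + Σ_{n≥1} (a_n^2+b_n^2) = ∫_{-1}^{1} v(t)^2 dt = 2/3.
Subtract a_0^2/2 = 1/2: Σ (a_n^2+b_n^2) = 1/6.

1/6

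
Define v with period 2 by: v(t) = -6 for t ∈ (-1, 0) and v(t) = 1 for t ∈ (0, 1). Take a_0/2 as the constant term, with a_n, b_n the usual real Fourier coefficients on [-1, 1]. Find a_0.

a_0 = ∫_{-1}^{1} v(t) dt = -5.

-5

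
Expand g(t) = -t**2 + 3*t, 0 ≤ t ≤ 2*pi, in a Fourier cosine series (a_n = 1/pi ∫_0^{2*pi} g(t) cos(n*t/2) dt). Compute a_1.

a_1 = 1/pi ∫_0^{2*pi} (-t**2 + 3*t) cos(t/2) dt.
Integrating by parts twice (tabular method), an antiderivative of (-t**2 + 3*t) cos(t/2) is -2*t**2*sin(t/2) + 6*t*sin(t/2) - 8*t*cos(t/2) + 16*sin(t/2) + 12*cos(t/2); evaluating from 0 to 2*pi: ∫_{0}^{2*pi} (-t**2 + 3*t) cos(t/2) dt = (-12 + 16*pi) - (12) = -24 + 16*pi.
Hence a_1 = (1/pi)·(-24 + 16*pi) = 16 - 24/pi.

16 - 24/pi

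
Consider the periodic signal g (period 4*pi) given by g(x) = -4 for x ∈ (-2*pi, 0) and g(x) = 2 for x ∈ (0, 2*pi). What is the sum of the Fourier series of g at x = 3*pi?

-4

x = 3*pi differs from x = -pi by 1 full period(s), and the series is 4*pi-periodic.
g is continuous at x = -pi with value -4, so the series converges to -4 there.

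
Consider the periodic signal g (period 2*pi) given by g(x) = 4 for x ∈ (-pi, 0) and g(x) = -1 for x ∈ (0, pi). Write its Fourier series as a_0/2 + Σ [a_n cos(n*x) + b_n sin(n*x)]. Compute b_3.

b_3 = 1/pi ∫_{-pi}^{pi} g(x) sin(3*x) dx.
Split the integral at the breakpoints.
Directly, an antiderivative of (4) sin(3*x) is -4*cos(3*x)/3; evaluating from -pi to 0: ∫_{-pi}^{0} (4) sin(3*x) dx = (-4/3) - (4/3) = -8/3.
Directly, an antiderivative of (-1) sin(3*x) is cos(3*x)/3; evaluating from 0 to pi: ∫_{0}^{pi} (-1) sin(3*x) dx = (-1/3) - (1/3) = -2/3.
Summing the pieces and multiplying by (1/pi) gives b_3 = -10/(3*pi).

-10/(3*pi)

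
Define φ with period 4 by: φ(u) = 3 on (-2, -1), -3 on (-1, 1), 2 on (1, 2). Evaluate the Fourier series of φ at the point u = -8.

-3

u = -8 differs from u = 0 by -2 full period(s), and the series is 4-periodic.
φ is continuous at u = 0 with value -3, so the series converges to -3 there.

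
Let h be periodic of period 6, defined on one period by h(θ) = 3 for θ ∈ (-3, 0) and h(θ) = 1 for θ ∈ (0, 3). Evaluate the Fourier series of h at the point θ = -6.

2

θ = -6 differs from θ = 0 by -1 full period(s), and the series is 6-periodic.
At θ = 0 the one-sided limits are h(0^-) = 3 and h(0^+) = 1.
By Dirichlet's theorem the series converges to their average, [(3) + (1)]/2 = 2.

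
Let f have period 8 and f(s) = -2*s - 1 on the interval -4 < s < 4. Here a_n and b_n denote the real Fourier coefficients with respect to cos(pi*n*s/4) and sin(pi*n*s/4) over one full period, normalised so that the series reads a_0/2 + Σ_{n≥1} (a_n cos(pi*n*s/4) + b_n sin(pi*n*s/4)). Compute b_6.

8/(3*pi)

b_6 = 1/4 ∫_{-4}^{4} f(s) sin(3*pi*s/2) ds.
Integrating by parts (boundary term plus one more integral), an antiderivative of (-2*s - 1) sin(3*pi*s/2) is 4*s*cos(3*pi*s/2)/(3*pi) - 8*sin(3*pi*s/2)/(9*pi**2) + 2*cos(3*pi*s/2)/(3*pi); evaluating from -4 to 4: ∫_{-4}^{4} (-2*s - 1) sin(3*pi*s/2) ds = (6/pi) - (-14/(3*pi)) = 32/(3*pi).
Hence b_6 = (1/4)·(32/(3*pi)) = 8/(3*pi).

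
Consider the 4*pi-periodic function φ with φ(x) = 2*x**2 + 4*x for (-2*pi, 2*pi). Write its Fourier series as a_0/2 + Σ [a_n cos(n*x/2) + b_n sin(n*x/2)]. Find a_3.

-32/9

a_3 = (1/(2*pi)) ∫_{-2*pi}^{2*pi} φ(x) cos(3*x/2) dx.
Integrating by parts twice (tabular method), an antiderivative of (2*x**2 + 4*x) cos(3*x/2) is 4*x**2*sin(3*x/2)/3 + 8*x*sin(3*x/2)/3 + 16*x*cos(3*x/2)/9 - 32*sin(3*x/2)/27 + 16*cos(3*x/2)/9; evaluating from -2*pi to 2*pi: ∫_{-2*pi}^{2*pi} (2*x**2 + 4*x) cos(3*x/2) dx = (-32*pi/9 - 16/9) - (-16/9 + 32*pi/9) = -64*pi/9.
Hence a_3 = (1/(2*pi))·(-64*pi/9) = -32/9.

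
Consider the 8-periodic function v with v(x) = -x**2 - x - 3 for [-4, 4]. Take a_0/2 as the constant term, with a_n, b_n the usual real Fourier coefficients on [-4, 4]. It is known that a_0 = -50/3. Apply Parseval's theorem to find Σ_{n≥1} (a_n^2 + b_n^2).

2528/45

Parseval: a_0^2/2 + Σ_{n≥1} (a_n^2+b_n^2) = 1/4 ∫_{-4}^{4} v(x)^2 dx = 2926/15.
Subtract a_0^2/2 = 1250/9: Σ (a_n^2+b_n^2) = 2528/45.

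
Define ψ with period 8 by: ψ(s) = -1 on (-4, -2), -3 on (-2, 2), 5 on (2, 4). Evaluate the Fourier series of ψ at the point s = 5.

s = 5 differs from s = -3 by 1 full period(s), and the series is 8-periodic.
ψ is continuous at s = -3 with value -1, so the series converges to -1 there.

-1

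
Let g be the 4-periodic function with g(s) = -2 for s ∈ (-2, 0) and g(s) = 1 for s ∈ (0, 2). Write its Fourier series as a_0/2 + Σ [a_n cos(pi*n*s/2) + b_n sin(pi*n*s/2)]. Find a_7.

a_7 = 1/2 ∫_{-2}^{2} g(s) cos(7*pi*s/2) ds.
Split the integral at the breakpoints.
Directly, an antiderivative of (-2) cos(7*pi*s/2) is -4*sin(7*pi*s/2)/(7*pi); evaluating from -2 to 0: ∫_{-2}^{0} (-2) cos(7*pi*s/2) ds = (0) - (0) = 0.
Directly, an antiderivative of (1) cos(7*pi*s/2) is 2*sin(7*pi*s/2)/(7*pi); evaluating from 0 to 2: ∫_{0}^{2} (1) cos(7*pi*s/2) ds = (0) - (0) = 0.
Summing the pieces and multiplying by (1/2) gives a_7 = 0.

0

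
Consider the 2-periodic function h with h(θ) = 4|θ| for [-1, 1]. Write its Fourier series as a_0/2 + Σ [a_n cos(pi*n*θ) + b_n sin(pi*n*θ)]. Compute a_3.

-16/(9*pi**2)

a_3 = ∫_{-1}^{1} h(θ) cos(3*pi*θ) dθ.
h is even and cos(3*pi*θ) is even, so the integrand is even and a_3 = 2 ∫_0^{1} h(θ) cos(3*pi*θ) dθ.
Integrating by parts (boundary term plus one more integral), an antiderivative of (4*θ) cos(3*pi*θ) is 4*θ*sin(3*pi*θ)/(3*pi) + 4*cos(3*pi*θ)/(9*pi**2); evaluating from 0 to 1: ∫_{0}^{1} (4*θ) cos(3*pi*θ) dθ = (-4/(9*pi**2)) - (4/(9*pi**2)) = -8/(9*pi**2).
Hence a_3 = 2·(-8/(9*pi**2)) = -16/(9*pi**2).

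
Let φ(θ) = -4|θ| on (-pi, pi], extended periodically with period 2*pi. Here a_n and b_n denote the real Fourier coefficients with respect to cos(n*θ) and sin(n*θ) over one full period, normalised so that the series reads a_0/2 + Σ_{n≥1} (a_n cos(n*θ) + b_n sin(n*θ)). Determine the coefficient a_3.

16/(9*pi)

a_3 = 1/pi ∫_{-pi}^{pi} φ(θ) cos(3*θ) dθ.
φ is even and cos(3*θ) is even, so the integrand is even and a_3 = 2/pi ∫_0^{pi} φ(θ) cos(3*θ) dθ.
Integrating by parts (boundary term plus one more integral), an antiderivative of (-4*θ) cos(3*θ) is -4*θ*sin(3*θ)/3 - 4*cos(3*θ)/9; evaluating from 0 to pi: ∫_{0}^{pi} (-4*θ) cos(3*θ) dθ = (4/9) - (-4/9) = 8/9.
Hence a_3 = (2/pi)·(8/9) = 16/(9*pi).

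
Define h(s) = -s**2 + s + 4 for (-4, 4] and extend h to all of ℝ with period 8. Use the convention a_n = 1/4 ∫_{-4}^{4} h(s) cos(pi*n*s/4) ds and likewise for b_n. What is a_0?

a_0 = 1/4 ∫_{-4}^{4} h(s) ds = 1/4 · (-32/3) = -8/3.

-8/3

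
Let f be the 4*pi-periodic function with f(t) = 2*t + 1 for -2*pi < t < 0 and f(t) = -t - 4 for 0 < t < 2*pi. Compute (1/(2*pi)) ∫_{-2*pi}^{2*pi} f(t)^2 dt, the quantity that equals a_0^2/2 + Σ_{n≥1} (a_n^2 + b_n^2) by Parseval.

(1/(2*pi)) ∫_{-2*pi}^{2*pi} f(t)^2 dt = (1/(2*pi)) · (2*pi*(12*pi + 51 + 20*pi**2)/3) = 4*pi + 17 + 20*pi**2/3.

4*pi + 17 + 20*pi**2/3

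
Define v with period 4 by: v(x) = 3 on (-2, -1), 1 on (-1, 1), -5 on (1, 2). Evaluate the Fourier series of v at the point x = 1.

At x = 1 the one-sided limits are v(1^-) = 1 and v(1^+) = -5.
By Dirichlet's theorem the series converges to their average, [(1) + (-5)]/2 = -2.

-2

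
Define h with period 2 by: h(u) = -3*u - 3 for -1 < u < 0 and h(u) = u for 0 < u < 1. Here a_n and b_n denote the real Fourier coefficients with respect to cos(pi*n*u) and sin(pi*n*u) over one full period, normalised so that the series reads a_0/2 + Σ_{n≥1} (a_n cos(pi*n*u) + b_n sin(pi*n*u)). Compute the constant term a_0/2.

-1/2

a_0 = ∫_{-1}^{1} h(u) du = -1.
So the constant term a_0/2 = -1/2.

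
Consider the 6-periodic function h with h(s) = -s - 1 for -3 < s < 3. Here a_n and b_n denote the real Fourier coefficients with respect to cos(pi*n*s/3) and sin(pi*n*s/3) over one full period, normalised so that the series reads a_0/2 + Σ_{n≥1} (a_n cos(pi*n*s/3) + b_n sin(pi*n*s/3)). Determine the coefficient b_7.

-6/(7*pi)

b_7 = 1/3 ∫_{-3}^{3} h(s) sin(7*pi*s/3) ds.
Integrating by parts (boundary term plus one more integral), an antiderivative of (-s - 1) sin(7*pi*s/3) is 3*s*cos(7*pi*s/3)/(7*pi) - 9*sin(7*pi*s/3)/(49*pi**2) + 3*cos(7*pi*s/3)/(7*pi); evaluating from -3 to 3: ∫_{-3}^{3} (-s - 1) sin(7*pi*s/3) ds = (-12/(7*pi)) - (6/(7*pi)) = -18/(7*pi).
Hence b_7 = (1/3)·(-18/(7*pi)) = -6/(7*pi).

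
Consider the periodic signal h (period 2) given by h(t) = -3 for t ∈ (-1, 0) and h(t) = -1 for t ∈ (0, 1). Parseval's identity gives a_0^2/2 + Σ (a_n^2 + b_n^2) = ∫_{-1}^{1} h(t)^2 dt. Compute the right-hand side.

10

∫_{-1}^{1} h(t)^2 dt = 10.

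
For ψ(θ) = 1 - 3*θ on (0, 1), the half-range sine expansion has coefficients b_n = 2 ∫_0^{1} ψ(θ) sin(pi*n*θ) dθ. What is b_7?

b_7 = 2 ∫_0^{1} (1 - 3*θ) sin(7*pi*θ) dθ.
Integrating by parts (boundary term plus one more integral), an antiderivative of (1 - 3*θ) sin(7*pi*θ) is 3*θ*cos(7*pi*θ)/(7*pi) - 3*sin(7*pi*θ)/(49*pi**2) - cos(7*pi*θ)/(7*pi); evaluating from 0 to 1: ∫_{0}^{1} (1 - 3*θ) sin(7*pi*θ) dθ = (-2/(7*pi)) - (-1/(7*pi)) = -1/(7*pi).
Hence b_7 = 2·(-1/(7*pi)) = -2/(7*pi).

-2/(7*pi)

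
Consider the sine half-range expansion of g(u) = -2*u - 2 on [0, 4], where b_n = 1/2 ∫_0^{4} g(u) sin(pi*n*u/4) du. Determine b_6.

8/(3*pi)

b_6 = 1/2 ∫_0^{4} (-2*u - 2) sin(3*pi*u/2) du.
Integrating by parts (boundary term plus one more integral), an antiderivative of (-2*u - 2) sin(3*pi*u/2) is 4*u*cos(3*pi*u/2)/(3*pi) - 8*sin(3*pi*u/2)/(9*pi**2) + 4*cos(3*pi*u/2)/(3*pi); evaluating from 0 to 4: ∫_{0}^{4} (-2*u - 2) sin(3*pi*u/2) du = (20/(3*pi)) - (4/(3*pi)) = 16/(3*pi).
Hence b_6 = (1/2)·(16/(3*pi)) = 8/(3*pi).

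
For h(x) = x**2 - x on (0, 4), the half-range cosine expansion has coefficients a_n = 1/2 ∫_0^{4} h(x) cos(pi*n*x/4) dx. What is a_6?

a_6 = 1/2 ∫_0^{4} (x**2 - x) cos(3*pi*x/2) dx.
Integrating by parts twice (tabular method), an antiderivative of (x**2 - x) cos(3*pi*x/2) is 2*x**2*sin(3*pi*x/2)/(3*pi) - 2*x*sin(3*pi*x/2)/(3*pi) + 8*x*cos(3*pi*x/2)/(9*pi**2) - 16*sin(3*pi*x/2)/(27*pi**3) - 4*cos(3*pi*x/2)/(9*pi**2); evaluating from 0 to 4: ∫_{0}^{4} (x**2 - x) cos(3*pi*x/2) dx = (28/(9*pi**2)) - (-4/(9*pi**2)) = 32/(9*pi**2).
Hence a_6 = (1/2)·(32/(9*pi**2)) = 16/(9*pi**2).

16/(9*pi**2)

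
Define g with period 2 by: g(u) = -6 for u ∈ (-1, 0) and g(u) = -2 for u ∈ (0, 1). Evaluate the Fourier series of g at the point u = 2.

-4

u = 2 differs from u = 0 by 1 full period(s), and the series is 2-periodic.
At u = 0 the one-sided limits are g(0^-) = -6 and g(0^+) = -2.
By Dirichlet's theorem the series converges to their average, [(-6) + (-2)]/2 = -4.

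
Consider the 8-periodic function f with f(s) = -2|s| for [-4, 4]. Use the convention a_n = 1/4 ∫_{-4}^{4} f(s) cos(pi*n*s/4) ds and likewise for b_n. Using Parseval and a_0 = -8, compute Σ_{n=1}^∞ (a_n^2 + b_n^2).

Parseval: a_0^2/2 + Σ_{n≥1} (a_n^2+b_n^2) = 1/4 ∫_{-4}^{4} f(s)^2 ds = 128/3.
Subtract a_0^2/2 = 32: Σ (a_n^2+b_n^2) = 32/3.

32/3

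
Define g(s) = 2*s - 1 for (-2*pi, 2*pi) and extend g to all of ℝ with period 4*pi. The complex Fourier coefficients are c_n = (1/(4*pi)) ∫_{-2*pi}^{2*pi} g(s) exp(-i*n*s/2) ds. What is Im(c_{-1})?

4

Since g is real-valued, Im(c_{-1}) = -(1/(4*pi)) ∫_{-2*pi}^{2*pi} g(s) sin(-s/2) ds = b_{1}/2.
Integrating by parts (boundary term plus one more integral), an antiderivative of (2*s - 1) sin(-s/2) is 4*s*cos(s/2) - 8*sin(s/2) - 2*cos(s/2); evaluating from -2*pi to 2*pi: ∫_{-2*pi}^{2*pi} (2*s - 1) sin(-s/2) ds = (2 - 8*pi) - (2 + 8*pi) = -16*pi.
Hence Im(c_{-1}) = (-1/(4*pi))·(-16*pi) = 4.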